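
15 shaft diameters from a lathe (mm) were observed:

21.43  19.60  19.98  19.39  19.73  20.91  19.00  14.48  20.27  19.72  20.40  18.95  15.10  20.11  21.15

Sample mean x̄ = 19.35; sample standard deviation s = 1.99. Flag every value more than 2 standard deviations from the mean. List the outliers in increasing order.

Cutoffs at x̄ ± 2s: 19.35 ± 2·1.99 = [15.37, 23.33].
14.48: z = -2.45, |z| > 2 → outlier.
15.10: z = -2.14, |z| > 2 → outlier.
Every other value lies within [15.37, 23.33].

14.48, 15.10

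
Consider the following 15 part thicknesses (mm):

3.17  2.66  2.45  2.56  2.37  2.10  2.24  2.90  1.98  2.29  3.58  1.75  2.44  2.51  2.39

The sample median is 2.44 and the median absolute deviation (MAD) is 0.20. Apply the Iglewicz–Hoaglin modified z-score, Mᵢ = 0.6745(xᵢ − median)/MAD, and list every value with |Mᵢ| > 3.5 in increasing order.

3.58

|Mᵢ| > 3.5 ⇔ |xᵢ − 2.44| > 3.5·0.20/0.6745 = 1.04.
So outliers lie outside [1.40, 3.48].
3.58: M = 3.84 → outlier.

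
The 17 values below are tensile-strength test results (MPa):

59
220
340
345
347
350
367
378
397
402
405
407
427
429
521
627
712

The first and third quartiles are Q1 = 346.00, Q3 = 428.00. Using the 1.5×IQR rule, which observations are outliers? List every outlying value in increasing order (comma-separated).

IQR = Q3 − Q1 = 428.00 − 346.00 = 82.00.
Lower fence = Q1 − 1.5·IQR = 346.00 − 123.00 = 223.00.
Upper fence = Q3 + 1.5·IQR = 428.00 + 123.00 = 551.00.
59 < 223.00 → outlier.
220 < 223.00 → outlier.
627 > 551.00 → outlier.
712 > 551.00 → outlier.
All remaining values lie within [223.00, 551.00].

59, 220, 627, 712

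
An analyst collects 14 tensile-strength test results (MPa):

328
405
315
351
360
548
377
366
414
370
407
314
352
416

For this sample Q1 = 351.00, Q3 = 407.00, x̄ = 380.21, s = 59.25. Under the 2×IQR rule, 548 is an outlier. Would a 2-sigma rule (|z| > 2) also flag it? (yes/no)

z = (548 − 380.21) / 59.25 = 2.83.
|z| = 2.83 > 2.

yes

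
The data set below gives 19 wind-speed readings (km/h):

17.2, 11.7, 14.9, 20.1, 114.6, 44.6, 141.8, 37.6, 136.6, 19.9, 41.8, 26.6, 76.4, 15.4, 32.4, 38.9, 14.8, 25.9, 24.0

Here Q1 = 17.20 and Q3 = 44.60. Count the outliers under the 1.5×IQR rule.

3

IQR = 27.40; fences at 17.20 − 41.10 = -23.90 and 44.60 + 41.10 = 85.70.
Outside the cutoffs: 114.6, 136.6, 141.8.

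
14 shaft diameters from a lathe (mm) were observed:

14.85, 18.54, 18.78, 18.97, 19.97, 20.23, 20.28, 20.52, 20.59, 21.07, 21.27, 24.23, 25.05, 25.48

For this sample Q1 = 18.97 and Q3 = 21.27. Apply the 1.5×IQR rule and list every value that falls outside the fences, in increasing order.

14.85, 25.05, 25.48

IQR = Q3 − Q1 = 21.27 − 18.97 = 2.30.
Lower fence = Q1 − 1.5·IQR = 18.97 − 3.45 = 15.52.
Upper fence = Q3 + 1.5·IQR = 21.27 + 3.45 = 24.72.
14.85 < 15.52 → outlier.
25.05 > 24.72 → outlier.
25.48 > 24.72 → outlier.
All remaining values lie within [15.52, 24.72].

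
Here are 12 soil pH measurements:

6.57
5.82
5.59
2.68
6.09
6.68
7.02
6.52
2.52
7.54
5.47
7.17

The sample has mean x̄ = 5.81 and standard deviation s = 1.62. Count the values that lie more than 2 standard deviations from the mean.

Cutoffs: x̄ ± 2s = [2.57, 9.05].
Outside the cutoffs: 2.52.

1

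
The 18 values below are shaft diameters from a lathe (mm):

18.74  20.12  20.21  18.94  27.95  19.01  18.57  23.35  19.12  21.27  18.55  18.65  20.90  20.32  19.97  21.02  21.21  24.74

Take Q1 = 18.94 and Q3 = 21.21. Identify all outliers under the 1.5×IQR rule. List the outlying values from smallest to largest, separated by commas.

IQR = Q3 − Q1 = 21.21 − 18.94 = 2.27.
Lower fence = Q1 − 1.5·IQR = 18.94 − 3.405 = 15.535.
Upper fence = Q3 + 1.5·IQR = 21.21 + 3.405 = 24.615.
24.74 > 24.615 → outlier.
27.95 > 24.615 → outlier.
All remaining values lie within [15.535, 24.615].

24.74, 27.95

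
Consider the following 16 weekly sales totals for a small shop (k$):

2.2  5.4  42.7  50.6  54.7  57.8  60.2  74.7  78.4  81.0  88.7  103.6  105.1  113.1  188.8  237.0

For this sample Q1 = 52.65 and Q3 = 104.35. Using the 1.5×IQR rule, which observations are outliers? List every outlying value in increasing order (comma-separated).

IQR = Q3 − Q1 = 104.35 − 52.65 = 51.70.
Lower fence = Q1 − 1.5·IQR = 52.65 − 77.55 = -24.90.
Upper fence = Q3 + 1.5·IQR = 104.35 + 77.55 = 181.90.
188.8 > 181.90 → outlier.
237.0 > 181.90 → outlier.
All remaining values lie within [-24.90, 181.90].

188.8, 237.0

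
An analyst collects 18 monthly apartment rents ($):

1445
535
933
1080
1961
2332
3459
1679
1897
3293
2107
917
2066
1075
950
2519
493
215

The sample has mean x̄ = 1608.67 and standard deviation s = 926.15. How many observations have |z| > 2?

0

Cutoffs: x̄ ± 2s = [-243.63, 3460.97].
Every value lies within the cutoffs.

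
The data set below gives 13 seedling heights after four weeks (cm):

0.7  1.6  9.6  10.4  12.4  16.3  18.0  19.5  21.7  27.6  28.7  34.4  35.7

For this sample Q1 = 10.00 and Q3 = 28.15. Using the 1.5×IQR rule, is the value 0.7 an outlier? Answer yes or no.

IQR = Q3 − Q1 = 28.15 − 10.00 = 18.15.
Lower fence = Q1 − 1.5·IQR = 10.00 − 27.225 = -17.225.
Upper fence = Q3 + 1.5·IQR = 28.15 + 27.225 = 55.375.
0.7 lies within [-17.225, 55.375].

no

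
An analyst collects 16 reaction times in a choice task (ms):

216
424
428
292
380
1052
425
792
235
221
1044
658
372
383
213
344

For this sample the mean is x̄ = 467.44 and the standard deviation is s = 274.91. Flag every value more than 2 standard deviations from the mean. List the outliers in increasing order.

1044, 1052

Cutoffs at x̄ ± 2s: 467.44 ± 2·274.91 = [-82.38, 1017.26].
1044: z = 2.10, |z| > 2 → outlier.
1052: z = 2.13, |z| > 2 → outlier.
Every other value lies within [-82.38, 1017.26].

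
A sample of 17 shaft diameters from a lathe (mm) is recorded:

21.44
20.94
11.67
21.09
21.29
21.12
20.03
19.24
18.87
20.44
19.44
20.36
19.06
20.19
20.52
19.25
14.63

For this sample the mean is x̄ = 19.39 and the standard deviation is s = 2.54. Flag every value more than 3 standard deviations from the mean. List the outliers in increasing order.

11.67

Cutoffs at x̄ ± 3s: 19.39 ± 3·2.54 = [11.77, 27.01].
11.67: z = -3.04, |z| > 3 → outlier.
Every other value lies within [11.77, 27.01].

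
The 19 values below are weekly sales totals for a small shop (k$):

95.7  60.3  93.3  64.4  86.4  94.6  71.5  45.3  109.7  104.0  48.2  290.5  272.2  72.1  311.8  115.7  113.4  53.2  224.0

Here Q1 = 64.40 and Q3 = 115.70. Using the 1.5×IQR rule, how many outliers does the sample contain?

IQR = 51.30; fences at 64.40 − 76.95 = -12.55 and 115.70 + 76.95 = 192.65.
Outside the cutoffs: 224.0, 272.2, 290.5, 311.8.

4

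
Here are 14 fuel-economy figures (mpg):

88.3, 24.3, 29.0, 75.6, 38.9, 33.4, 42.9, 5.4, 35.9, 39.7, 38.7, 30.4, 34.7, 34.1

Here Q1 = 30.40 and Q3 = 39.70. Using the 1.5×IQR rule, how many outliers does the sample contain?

3

IQR = 9.30; fences at 30.40 − 13.95 = 16.45 and 39.70 + 13.95 = 53.65.
Outside the cutoffs: 5.4, 75.6, 88.3.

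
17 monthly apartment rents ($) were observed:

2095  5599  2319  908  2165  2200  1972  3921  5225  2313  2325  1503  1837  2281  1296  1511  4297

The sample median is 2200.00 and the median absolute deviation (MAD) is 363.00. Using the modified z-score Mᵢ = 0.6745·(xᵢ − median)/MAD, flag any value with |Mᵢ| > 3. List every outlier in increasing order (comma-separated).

3921, 4297, 5225, 5599

|Mᵢ| > 3 ⇔ |xᵢ − 2200.00| > 3·363.00/0.6745 = 1614.53.
So outliers lie outside [585.47, 3814.53].
3921: M = 3.20 → outlier.
4297: M = 3.90 → outlier.
5225: M = 5.62 → outlier.
5599: M = 6.32 → outlier.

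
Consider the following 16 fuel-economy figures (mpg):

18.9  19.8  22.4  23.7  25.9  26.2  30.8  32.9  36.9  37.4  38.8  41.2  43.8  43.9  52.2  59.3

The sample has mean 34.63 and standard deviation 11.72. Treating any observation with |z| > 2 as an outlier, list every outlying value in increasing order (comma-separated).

Cutoffs at x̄ ± 2s: 34.63 ± 2·11.72 = [11.19, 58.07].
59.3: z = 2.10, |z| > 2 → outlier.
Every other value lies within [11.19, 58.07].

59.3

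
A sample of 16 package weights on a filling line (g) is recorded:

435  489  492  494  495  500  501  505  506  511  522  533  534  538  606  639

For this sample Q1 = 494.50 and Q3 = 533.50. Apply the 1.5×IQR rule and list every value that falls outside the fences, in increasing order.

435, 606, 639

IQR = Q3 − Q1 = 533.50 − 494.50 = 39.00.
Lower fence = Q1 − 1.5·IQR = 494.50 − 58.50 = 436.00.
Upper fence = Q3 + 1.5·IQR = 533.50 + 58.50 = 592.00.
435 < 436.00 → outlier.
606 > 592.00 → outlier.
639 > 592.00 → outlier.
All remaining values lie within [436.00, 592.00].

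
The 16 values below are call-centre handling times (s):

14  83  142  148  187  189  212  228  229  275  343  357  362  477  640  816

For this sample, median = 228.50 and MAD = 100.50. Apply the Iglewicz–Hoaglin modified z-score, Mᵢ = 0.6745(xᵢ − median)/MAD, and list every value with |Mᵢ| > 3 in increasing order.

816

|Mᵢ| > 3 ⇔ |xᵢ − 228.50| > 3·100.50/0.6745 = 447.00.
So outliers lie outside [-218.50, 675.50].
816: M = 3.94 → outlier.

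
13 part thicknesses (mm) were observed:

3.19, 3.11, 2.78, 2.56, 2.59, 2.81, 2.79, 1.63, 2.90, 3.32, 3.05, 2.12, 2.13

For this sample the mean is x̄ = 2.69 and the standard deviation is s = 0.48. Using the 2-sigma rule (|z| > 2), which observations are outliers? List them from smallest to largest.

1.63

Cutoffs at x̄ ± 2s: 2.69 ± 2·0.48 = [1.73, 3.65].
1.63: z = -2.21, |z| > 2 → outlier.
Every other value lies within [1.73, 3.65].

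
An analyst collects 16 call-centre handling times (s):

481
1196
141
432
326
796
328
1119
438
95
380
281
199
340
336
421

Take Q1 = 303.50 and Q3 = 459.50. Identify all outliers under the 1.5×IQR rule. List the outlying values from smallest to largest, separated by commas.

IQR = Q3 − Q1 = 459.50 − 303.50 = 156.00.
Lower fence = Q1 − 1.5·IQR = 303.50 − 234.00 = 69.50.
Upper fence = Q3 + 1.5·IQR = 459.50 + 234.00 = 693.50.
796 > 693.50 → outlier.
1119 > 693.50 → outlier.
1196 > 693.50 → outlier.
All remaining values lie within [69.50, 693.50].

796, 1119, 1196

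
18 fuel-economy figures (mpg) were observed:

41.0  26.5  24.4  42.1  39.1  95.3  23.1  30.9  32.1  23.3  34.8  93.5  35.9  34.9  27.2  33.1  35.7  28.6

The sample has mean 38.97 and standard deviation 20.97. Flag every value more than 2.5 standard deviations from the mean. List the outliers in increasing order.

Cutoffs at x̄ ± 2.5s: 38.97 ± 2.5·20.97 = [-13.455, 91.395].
93.5: z = 2.60, |z| > 2.5 → outlier.
95.3: z = 2.69, |z| > 2.5 → outlier.
Every other value lies within [-13.455, 91.395].

93.5, 95.3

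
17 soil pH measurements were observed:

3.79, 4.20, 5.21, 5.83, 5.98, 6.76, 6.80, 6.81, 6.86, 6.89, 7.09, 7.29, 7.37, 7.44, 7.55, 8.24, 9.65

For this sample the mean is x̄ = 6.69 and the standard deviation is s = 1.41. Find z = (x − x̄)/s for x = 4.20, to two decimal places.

-1.77

z = (4.20 − 6.69) / 1.41 = -1.77.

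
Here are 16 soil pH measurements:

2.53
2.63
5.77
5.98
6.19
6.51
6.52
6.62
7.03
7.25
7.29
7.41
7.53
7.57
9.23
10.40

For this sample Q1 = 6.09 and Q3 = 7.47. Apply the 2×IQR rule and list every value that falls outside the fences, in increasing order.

2.53, 2.63, 10.40

IQR = Q3 − Q1 = 7.47 − 6.09 = 1.38.
Lower fence = Q1 − 2·IQR = 6.09 − 2.76 = 3.33.
Upper fence = Q3 + 2·IQR = 7.47 + 2.76 = 10.23.
2.53 < 3.33 → outlier.
2.63 < 3.33 → outlier.
10.40 > 10.23 → outlier.
All remaining values lie within [3.33, 10.23].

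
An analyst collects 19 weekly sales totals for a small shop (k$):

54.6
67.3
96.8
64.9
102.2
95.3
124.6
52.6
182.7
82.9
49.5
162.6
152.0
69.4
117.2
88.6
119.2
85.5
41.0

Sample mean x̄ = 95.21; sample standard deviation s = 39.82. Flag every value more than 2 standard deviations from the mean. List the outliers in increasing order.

Cutoffs at x̄ ± 2s: 95.21 ± 2·39.82 = [15.57, 174.85].
182.7: z = 2.20, |z| > 2 → outlier.
Every other value lies within [15.57, 174.85].

182.7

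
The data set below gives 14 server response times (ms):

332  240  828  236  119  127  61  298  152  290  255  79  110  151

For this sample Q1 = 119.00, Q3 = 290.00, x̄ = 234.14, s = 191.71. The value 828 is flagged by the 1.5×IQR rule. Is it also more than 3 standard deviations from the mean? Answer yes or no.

z = (828 − 234.14) / 191.71 = 3.10.
|z| = 3.10 > 3.

yes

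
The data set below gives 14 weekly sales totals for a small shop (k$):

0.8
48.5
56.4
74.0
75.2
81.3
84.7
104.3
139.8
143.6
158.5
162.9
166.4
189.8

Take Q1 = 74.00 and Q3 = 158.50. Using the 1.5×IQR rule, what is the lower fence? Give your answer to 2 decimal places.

IQR = Q3 − Q1 = 158.50 − 74.00 = 84.50.
Lower fence = Q1 − 1.5·IQR = 74.00 − 126.75 = -52.75.
Upper fence = Q3 + 1.5·IQR = 158.50 + 126.75 = 285.25.

-52.75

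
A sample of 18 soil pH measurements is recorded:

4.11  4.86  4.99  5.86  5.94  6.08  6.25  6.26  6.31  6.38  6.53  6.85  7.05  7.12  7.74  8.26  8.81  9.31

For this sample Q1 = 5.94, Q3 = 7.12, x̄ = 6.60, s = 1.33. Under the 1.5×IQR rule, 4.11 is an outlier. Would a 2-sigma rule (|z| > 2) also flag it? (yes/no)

z = (4.11 − 6.60) / 1.33 = -1.87.
|z| = 1.87 ≤ 2.

no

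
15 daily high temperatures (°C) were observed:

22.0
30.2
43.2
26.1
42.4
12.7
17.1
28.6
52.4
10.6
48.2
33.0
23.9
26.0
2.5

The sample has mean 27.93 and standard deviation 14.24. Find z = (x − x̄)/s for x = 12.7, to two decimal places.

z = (12.7 − 27.93) / 14.24 = -1.07.

-1.07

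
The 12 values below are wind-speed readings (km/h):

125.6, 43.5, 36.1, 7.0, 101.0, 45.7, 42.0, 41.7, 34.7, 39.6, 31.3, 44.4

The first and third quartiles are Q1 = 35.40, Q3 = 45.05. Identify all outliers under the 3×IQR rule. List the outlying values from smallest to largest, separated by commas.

IQR = Q3 − Q1 = 45.05 − 35.40 = 9.65.
Lower fence = Q1 − 3·IQR = 35.40 − 28.95 = 6.45.
Upper fence = Q3 + 3·IQR = 45.05 + 28.95 = 74.00.
101.0 > 74.00 → outlier.
125.6 > 74.00 → outlier.
All remaining values lie within [6.45, 74.00].

101.0, 125.6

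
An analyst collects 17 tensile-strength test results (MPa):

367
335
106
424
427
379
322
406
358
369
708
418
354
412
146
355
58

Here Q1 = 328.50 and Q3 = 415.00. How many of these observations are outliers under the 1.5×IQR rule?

4

IQR = 86.50; fences at 328.50 − 129.75 = 198.75 and 415.00 + 129.75 = 544.75.
Outside the cutoffs: 58, 106, 146, 708.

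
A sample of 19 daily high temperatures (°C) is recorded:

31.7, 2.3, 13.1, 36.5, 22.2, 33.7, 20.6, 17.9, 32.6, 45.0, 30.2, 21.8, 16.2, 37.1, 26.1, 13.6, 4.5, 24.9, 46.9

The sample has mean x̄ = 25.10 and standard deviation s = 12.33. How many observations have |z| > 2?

0

Cutoffs: x̄ ± 2s = [0.44, 49.76].
Every value lies within the cutoffs.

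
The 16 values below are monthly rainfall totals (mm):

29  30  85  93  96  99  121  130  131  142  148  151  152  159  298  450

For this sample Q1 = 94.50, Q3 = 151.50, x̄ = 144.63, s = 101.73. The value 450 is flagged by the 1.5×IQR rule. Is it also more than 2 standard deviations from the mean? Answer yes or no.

yes

z = (450 − 144.63) / 101.73 = 3.00.
|z| = 3.00 > 2.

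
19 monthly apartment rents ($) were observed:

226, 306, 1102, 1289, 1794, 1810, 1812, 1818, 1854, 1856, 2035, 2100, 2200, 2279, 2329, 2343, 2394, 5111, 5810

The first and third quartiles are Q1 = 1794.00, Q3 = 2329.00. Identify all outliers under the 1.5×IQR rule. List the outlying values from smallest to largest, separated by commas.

226, 306, 5111, 5810

IQR = Q3 − Q1 = 2329.00 − 1794.00 = 535.00.
Lower fence = Q1 − 1.5·IQR = 1794.00 − 802.50 = 991.50.
Upper fence = Q3 + 1.5·IQR = 2329.00 + 802.50 = 3131.50.
226 < 991.50 → outlier.
306 < 991.50 → outlier.
5111 > 3131.50 → outlier.
5810 > 3131.50 → outlier.
All remaining values lie within [991.50, 3131.50].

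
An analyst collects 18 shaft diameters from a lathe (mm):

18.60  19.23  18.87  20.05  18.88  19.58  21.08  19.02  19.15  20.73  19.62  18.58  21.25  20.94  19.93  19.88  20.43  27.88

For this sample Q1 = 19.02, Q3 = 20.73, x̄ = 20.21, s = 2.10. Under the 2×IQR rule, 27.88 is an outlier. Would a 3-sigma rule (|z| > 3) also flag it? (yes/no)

z = (27.88 − 20.21) / 2.10 = 3.65.
|z| = 3.65 > 3.

yes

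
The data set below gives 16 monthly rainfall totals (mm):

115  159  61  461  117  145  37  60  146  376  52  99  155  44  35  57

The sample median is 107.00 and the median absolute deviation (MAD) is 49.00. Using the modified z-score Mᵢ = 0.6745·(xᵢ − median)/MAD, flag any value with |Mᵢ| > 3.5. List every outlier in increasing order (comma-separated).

376, 461

|Mᵢ| > 3.5 ⇔ |xᵢ − 107.00| > 3.5·49.00/0.6745 = 254.26.
So outliers lie outside [-147.26, 361.26].
376: M = 3.70 → outlier.
461: M = 4.87 → outlier.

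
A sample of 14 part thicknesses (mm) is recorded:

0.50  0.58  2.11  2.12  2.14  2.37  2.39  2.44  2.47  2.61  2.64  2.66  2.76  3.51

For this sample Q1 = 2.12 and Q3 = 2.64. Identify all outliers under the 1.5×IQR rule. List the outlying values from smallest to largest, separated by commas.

0.50, 0.58, 3.51

IQR = Q3 − Q1 = 2.64 − 2.12 = 0.52.
Lower fence = Q1 − 1.5·IQR = 2.12 − 0.78 = 1.34.
Upper fence = Q3 + 1.5·IQR = 2.64 + 0.78 = 3.42.
0.50 < 1.34 → outlier.
0.58 < 1.34 → outlier.
3.51 > 3.42 → outlier.
All remaining values lie within [1.34, 3.42].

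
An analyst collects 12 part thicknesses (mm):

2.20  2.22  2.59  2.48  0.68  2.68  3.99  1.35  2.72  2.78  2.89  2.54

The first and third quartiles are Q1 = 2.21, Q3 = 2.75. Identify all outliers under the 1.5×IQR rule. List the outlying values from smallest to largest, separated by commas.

0.68, 1.35, 3.99

IQR = Q3 − Q1 = 2.75 − 2.21 = 0.54.
Lower fence = Q1 − 1.5·IQR = 2.21 − 0.81 = 1.40.
Upper fence = Q3 + 1.5·IQR = 2.75 + 0.81 = 3.56.
0.68 < 1.40 → outlier.
1.35 < 1.40 → outlier.
3.99 > 3.56 → outlier.
All remaining values lie within [1.40, 3.56].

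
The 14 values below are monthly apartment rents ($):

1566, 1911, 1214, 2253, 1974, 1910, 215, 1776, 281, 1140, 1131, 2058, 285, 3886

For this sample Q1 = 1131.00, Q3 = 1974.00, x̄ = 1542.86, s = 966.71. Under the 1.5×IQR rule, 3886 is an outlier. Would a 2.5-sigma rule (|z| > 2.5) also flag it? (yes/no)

no

z = (3886 − 1542.86) / 966.71 = 2.42.
|z| = 2.42 ≤ 2.5.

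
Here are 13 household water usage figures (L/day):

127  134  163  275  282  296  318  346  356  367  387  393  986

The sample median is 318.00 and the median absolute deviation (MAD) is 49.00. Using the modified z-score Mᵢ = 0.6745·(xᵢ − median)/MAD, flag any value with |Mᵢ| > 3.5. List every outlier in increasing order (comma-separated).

|Mᵢ| > 3.5 ⇔ |xᵢ − 318.00| > 3.5·49.00/0.6745 = 254.26.
So outliers lie outside [63.74, 572.26].
986: M = 9.20 → outlier.

986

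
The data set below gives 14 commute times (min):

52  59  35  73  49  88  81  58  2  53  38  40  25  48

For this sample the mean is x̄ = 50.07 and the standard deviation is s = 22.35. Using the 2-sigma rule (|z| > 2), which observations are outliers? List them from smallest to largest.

2

Cutoffs at x̄ ± 2s: 50.07 ± 2·22.35 = [5.37, 94.77].
2: z = -2.15, |z| > 2 → outlier.
Every other value lies within [5.37, 94.77].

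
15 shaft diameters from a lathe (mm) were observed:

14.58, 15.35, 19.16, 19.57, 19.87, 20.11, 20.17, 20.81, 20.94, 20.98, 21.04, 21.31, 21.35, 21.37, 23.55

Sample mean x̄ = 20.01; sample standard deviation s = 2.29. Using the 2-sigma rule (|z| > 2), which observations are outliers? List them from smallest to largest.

14.58, 15.35

Cutoffs at x̄ ± 2s: 20.01 ± 2·2.29 = [15.43, 24.59].
14.58: z = -2.37, |z| > 2 → outlier.
15.35: z = -2.03, |z| > 2 → outlier.
Every other value lies within [15.43, 24.59].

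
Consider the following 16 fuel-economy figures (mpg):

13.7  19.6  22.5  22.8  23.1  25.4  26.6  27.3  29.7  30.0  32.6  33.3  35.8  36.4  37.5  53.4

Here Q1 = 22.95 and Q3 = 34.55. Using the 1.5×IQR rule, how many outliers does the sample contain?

1

IQR = 11.60; fences at 22.95 − 17.40 = 5.55 and 34.55 + 17.40 = 51.95.
Outside the cutoffs: 53.4.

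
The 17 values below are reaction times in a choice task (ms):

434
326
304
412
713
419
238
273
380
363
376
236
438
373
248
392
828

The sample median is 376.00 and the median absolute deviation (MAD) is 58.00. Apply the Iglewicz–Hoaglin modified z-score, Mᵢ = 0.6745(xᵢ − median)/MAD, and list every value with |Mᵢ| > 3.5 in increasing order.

|Mᵢ| > 3.5 ⇔ |xᵢ − 376.00| > 3.5·58.00/0.6745 = 300.96.
So outliers lie outside [75.04, 676.96].
713: M = 3.92 → outlier.
828: M = 5.26 → outlier.

713, 828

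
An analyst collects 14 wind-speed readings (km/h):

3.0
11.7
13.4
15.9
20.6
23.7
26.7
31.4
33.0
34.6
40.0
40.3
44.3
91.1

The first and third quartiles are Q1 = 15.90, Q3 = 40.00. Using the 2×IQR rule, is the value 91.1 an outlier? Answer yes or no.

IQR = Q3 − Q1 = 40.00 − 15.90 = 24.10.
Lower fence = Q1 − 2·IQR = 15.90 − 48.20 = -32.30.
Upper fence = Q3 + 2·IQR = 40.00 + 48.20 = 88.20.
91.1 lies above the upper fence.

yes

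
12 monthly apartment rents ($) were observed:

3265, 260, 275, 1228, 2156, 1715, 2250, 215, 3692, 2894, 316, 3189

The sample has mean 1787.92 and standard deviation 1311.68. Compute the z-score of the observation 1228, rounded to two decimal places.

-0.43

z = (1228 − 1787.92) / 1311.68 = -0.43.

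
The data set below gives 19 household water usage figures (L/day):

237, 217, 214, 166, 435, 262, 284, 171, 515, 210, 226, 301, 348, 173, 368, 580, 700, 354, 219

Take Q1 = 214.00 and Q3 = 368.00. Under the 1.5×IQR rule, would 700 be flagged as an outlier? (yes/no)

yes

IQR = Q3 − Q1 = 368.00 − 214.00 = 154.00.
Lower fence = Q1 − 1.5·IQR = 214.00 − 231.00 = -17.00.
Upper fence = Q3 + 1.5·IQR = 368.00 + 231.00 = 599.00.
700 lies above the upper fence.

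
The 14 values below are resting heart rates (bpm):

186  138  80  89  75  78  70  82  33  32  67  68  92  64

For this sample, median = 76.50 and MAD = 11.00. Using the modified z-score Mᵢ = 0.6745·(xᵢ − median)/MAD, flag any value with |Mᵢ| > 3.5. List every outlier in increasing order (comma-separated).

|Mᵢ| > 3.5 ⇔ |xᵢ − 76.50| > 3.5·11.00/0.6745 = 57.08.
So outliers lie outside [19.42, 133.58].
138: M = 3.77 → outlier.
186: M = 6.71 → outlier.

138, 186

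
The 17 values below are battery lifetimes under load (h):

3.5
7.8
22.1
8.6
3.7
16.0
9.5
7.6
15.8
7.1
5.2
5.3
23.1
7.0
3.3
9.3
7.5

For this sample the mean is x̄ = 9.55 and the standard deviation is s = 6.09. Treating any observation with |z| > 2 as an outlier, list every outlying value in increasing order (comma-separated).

22.1, 23.1

Cutoffs at x̄ ± 2s: 9.55 ± 2·6.09 = [-2.63, 21.73].
22.1: z = 2.06, |z| > 2 → outlier.
23.1: z = 2.22, |z| > 2 → outlier.
Every other value lies within [-2.63, 21.73].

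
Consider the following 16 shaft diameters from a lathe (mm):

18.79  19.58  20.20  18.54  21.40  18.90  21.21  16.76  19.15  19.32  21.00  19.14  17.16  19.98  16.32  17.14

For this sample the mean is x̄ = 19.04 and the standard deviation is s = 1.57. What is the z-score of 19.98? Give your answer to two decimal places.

z = (19.98 − 19.04) / 1.57 = 0.60.

0.60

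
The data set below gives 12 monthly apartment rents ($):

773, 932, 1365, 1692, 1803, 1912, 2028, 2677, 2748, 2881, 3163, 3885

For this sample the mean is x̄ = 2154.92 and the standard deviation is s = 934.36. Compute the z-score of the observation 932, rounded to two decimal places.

-1.31

z = (932 − 2154.92) / 934.36 = -1.31.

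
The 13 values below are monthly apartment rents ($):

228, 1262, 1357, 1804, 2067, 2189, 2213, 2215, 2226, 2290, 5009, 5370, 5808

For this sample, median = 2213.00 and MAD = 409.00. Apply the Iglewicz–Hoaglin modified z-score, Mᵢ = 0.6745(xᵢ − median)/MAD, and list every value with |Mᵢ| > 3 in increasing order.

|Mᵢ| > 3 ⇔ |xᵢ − 2213.00| > 3·409.00/0.6745 = 1819.13.
So outliers lie outside [393.87, 4032.13].
228: M = -3.27 → outlier.
5009: M = 4.61 → outlier.
5370: M = 5.21 → outlier.
5808: M = 5.93 → outlier.

228, 5009, 5370, 5808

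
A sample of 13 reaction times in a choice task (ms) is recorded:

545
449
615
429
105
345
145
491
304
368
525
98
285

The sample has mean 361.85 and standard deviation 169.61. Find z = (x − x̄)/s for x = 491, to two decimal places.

z = (491 − 361.85) / 169.61 = 0.76.

0.76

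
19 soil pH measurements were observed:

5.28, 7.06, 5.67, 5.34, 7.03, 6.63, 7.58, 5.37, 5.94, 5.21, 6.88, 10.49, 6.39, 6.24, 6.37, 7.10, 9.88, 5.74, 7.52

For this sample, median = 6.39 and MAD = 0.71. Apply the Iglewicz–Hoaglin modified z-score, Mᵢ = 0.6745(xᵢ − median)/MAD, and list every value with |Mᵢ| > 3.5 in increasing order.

10.49

|Mᵢ| > 3.5 ⇔ |xᵢ − 6.39| > 3.5·0.71/0.6745 = 3.68.
So outliers lie outside [2.71, 10.07].
10.49: M = 3.90 → outlier.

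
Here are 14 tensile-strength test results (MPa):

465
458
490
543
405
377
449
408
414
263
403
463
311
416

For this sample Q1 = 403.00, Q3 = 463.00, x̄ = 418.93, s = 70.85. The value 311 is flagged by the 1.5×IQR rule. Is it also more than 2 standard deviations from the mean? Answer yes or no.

no

z = (311 − 418.93) / 70.85 = -1.52.
|z| = 1.52 ≤ 2.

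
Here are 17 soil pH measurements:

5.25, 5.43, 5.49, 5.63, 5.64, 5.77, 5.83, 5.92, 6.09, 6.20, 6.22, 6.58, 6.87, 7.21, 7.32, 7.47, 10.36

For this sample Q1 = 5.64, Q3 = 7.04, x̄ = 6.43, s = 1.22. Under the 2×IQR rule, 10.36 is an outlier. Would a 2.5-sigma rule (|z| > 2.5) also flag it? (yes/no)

z = (10.36 − 6.43) / 1.22 = 3.22.
|z| = 3.22 > 2.5.

yes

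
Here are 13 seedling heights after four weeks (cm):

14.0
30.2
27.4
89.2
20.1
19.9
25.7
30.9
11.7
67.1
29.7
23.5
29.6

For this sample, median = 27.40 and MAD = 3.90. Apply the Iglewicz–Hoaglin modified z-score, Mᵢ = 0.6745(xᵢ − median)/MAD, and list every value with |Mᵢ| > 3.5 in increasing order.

|Mᵢ| > 3.5 ⇔ |xᵢ − 27.40| > 3.5·3.90/0.6745 = 20.24.
So outliers lie outside [7.16, 47.64].
67.1: M = 6.87 → outlier.
89.2: M = 10.69 → outlier.

67.1, 89.2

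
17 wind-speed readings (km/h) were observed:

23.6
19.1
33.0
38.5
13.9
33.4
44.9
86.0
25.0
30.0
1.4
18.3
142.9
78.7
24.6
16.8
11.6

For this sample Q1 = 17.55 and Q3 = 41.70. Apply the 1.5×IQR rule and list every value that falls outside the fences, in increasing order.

78.7, 86.0, 142.9

IQR = Q3 − Q1 = 41.70 − 17.55 = 24.15.
Lower fence = Q1 − 1.5·IQR = 17.55 − 36.225 = -18.675.
Upper fence = Q3 + 1.5·IQR = 41.70 + 36.225 = 77.925.
78.7 > 77.925 → outlier.
86.0 > 77.925 → outlier.
142.9 > 77.925 → outlier.
All remaining values lie within [-18.675, 77.925].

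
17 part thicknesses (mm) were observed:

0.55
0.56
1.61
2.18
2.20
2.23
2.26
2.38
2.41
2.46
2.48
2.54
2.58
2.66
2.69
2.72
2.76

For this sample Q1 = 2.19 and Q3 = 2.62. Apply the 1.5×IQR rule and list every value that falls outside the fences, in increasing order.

0.55, 0.56

IQR = Q3 − Q1 = 2.62 − 2.19 = 0.43.
Lower fence = Q1 − 1.5·IQR = 2.19 − 0.645 = 1.545.
Upper fence = Q3 + 1.5·IQR = 2.62 + 0.645 = 3.265.
0.55 < 1.545 → outlier.
0.56 < 1.545 → outlier.
All remaining values lie within [1.545, 3.265].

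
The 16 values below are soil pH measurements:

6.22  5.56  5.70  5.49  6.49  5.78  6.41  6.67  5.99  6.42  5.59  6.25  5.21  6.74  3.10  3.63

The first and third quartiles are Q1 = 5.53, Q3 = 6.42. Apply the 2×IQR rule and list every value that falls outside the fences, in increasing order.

IQR = Q3 − Q1 = 6.42 − 5.53 = 0.89.
Lower fence = Q1 − 2·IQR = 5.53 − 1.78 = 3.75.
Upper fence = Q3 + 2·IQR = 6.42 + 1.78 = 8.20.
3.10 < 3.75 → outlier.
3.63 < 3.75 → outlier.
All remaining values lie within [3.75, 8.20].

3.10, 3.63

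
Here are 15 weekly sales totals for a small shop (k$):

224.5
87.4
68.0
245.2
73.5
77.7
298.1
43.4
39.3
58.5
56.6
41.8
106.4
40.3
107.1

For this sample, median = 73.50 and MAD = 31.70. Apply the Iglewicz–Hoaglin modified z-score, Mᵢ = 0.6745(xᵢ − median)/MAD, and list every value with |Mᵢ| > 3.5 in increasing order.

|Mᵢ| > 3.5 ⇔ |xᵢ − 73.50| > 3.5·31.70/0.6745 = 164.49.
So outliers lie outside [-90.99, 237.99].
245.2: M = 3.65 → outlier.
298.1: M = 4.78 → outlier.

245.2, 298.1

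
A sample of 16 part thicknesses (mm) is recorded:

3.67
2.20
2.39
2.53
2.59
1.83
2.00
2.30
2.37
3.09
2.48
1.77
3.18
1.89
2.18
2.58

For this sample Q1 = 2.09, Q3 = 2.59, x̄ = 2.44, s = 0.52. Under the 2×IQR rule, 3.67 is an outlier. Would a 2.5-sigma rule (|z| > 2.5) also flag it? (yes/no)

z = (3.67 − 2.44) / 0.52 = 2.37.
|z| = 2.37 ≤ 2.5.

no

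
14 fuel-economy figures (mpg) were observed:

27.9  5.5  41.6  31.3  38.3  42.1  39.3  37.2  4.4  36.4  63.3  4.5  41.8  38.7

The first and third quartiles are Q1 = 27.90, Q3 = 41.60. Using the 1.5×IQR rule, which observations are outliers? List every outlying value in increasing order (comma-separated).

IQR = Q3 − Q1 = 41.60 − 27.90 = 13.70.
Lower fence = Q1 − 1.5·IQR = 27.90 − 20.55 = 7.35.
Upper fence = Q3 + 1.5·IQR = 41.60 + 20.55 = 62.15.
4.4 < 7.35 → outlier.
4.5 < 7.35 → outlier.
5.5 < 7.35 → outlier.
63.3 > 62.15 → outlier.
All remaining values lie within [7.35, 62.15].

4.4, 4.5, 5.5, 63.3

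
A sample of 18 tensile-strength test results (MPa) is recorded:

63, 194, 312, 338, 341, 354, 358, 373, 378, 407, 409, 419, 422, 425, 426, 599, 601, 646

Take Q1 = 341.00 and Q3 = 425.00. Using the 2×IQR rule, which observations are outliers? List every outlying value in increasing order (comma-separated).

63, 599, 601, 646

IQR = Q3 − Q1 = 425.00 − 341.00 = 84.00.
Lower fence = Q1 − 2·IQR = 341.00 − 168.00 = 173.00.
Upper fence = Q3 + 2·IQR = 425.00 + 168.00 = 593.00.
63 < 173.00 → outlier.
599 > 593.00 → outlier.
601 > 593.00 → outlier.
646 > 593.00 → outlier.
All remaining values lie within [173.00, 593.00].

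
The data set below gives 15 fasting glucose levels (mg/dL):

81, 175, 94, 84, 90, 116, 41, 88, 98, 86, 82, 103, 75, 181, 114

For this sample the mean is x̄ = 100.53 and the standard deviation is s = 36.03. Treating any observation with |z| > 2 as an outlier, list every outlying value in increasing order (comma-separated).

Cutoffs at x̄ ± 2s: 100.53 ± 2·36.03 = [28.47, 172.59].
175: z = 2.07, |z| > 2 → outlier.
181: z = 2.23, |z| > 2 → outlier.
Every other value lies within [28.47, 172.59].

175, 181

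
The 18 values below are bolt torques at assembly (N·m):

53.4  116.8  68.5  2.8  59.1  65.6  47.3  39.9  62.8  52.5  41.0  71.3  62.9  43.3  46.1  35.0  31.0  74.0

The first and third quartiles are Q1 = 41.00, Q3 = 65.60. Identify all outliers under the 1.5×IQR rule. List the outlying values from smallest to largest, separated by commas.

2.8, 116.8

IQR = Q3 − Q1 = 65.60 − 41.00 = 24.60.
Lower fence = Q1 − 1.5·IQR = 41.00 − 36.90 = 4.10.
Upper fence = Q3 + 1.5·IQR = 65.60 + 36.90 = 102.50.
2.8 < 4.10 → outlier.
116.8 > 102.50 → outlier.
All remaining values lie within [4.10, 102.50].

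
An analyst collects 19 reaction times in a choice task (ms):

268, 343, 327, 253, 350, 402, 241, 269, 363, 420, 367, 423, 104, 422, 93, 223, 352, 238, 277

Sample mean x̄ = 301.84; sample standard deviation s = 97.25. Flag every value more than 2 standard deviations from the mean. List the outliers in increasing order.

93, 104

Cutoffs at x̄ ± 2s: 301.84 ± 2·97.25 = [107.34, 496.34].
93: z = -2.15, |z| > 2 → outlier.
104: z = -2.03, |z| > 2 → outlier.
Every other value lies within [107.34, 496.34].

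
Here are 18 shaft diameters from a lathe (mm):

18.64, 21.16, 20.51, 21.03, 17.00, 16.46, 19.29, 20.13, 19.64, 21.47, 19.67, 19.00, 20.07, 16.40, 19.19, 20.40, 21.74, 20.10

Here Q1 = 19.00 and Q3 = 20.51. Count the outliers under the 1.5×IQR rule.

IQR = 1.51; fences at 19.00 − 2.265 = 16.735 and 20.51 + 2.265 = 22.775.
Outside the cutoffs: 16.40, 16.46.

2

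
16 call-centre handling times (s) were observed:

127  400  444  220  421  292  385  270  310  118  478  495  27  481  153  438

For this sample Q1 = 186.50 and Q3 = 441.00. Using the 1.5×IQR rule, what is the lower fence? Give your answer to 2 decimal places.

-195.25

IQR = Q3 − Q1 = 441.00 − 186.50 = 254.50.
Lower fence = Q1 − 1.5·IQR = 186.50 − 381.75 = -195.25.
Upper fence = Q3 + 1.5·IQR = 441.00 + 381.75 = 822.75.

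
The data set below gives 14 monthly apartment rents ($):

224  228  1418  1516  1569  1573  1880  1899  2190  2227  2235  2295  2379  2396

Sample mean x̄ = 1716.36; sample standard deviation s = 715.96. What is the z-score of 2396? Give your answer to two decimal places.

z = (2396 − 1716.36) / 715.96 = 0.95.

0.95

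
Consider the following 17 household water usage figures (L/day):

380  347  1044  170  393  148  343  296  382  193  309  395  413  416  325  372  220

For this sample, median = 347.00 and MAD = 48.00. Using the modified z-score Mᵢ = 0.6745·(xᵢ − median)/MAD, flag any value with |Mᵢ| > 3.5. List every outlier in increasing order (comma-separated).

|Mᵢ| > 3.5 ⇔ |xᵢ − 347.00| > 3.5·48.00/0.6745 = 249.07.
So outliers lie outside [97.93, 596.07].
1044: M = 9.79 → outlier.

1044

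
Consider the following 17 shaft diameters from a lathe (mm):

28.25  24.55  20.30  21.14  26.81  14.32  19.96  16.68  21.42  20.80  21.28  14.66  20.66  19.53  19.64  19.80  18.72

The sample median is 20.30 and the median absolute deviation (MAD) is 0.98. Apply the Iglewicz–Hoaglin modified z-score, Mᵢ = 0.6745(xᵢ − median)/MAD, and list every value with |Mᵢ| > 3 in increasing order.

14.32, 14.66, 26.81, 28.25

|Mᵢ| > 3 ⇔ |xᵢ − 20.30| > 3·0.98/0.6745 = 4.36.
So outliers lie outside [15.94, 24.66].
14.32: M = -4.12 → outlier.
14.66: M = -3.88 → outlier.
26.81: M = 4.48 → outlier.
28.25: M = 5.47 → outlier.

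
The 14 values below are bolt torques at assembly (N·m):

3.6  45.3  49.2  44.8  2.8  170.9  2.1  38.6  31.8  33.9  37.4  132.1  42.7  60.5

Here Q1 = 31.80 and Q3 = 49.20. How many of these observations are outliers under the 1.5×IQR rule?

5

IQR = 17.40; fences at 31.80 − 26.10 = 5.70 and 49.20 + 26.10 = 75.30.
Outside the cutoffs: 2.1, 2.8, 3.6, 132.1, 170.9.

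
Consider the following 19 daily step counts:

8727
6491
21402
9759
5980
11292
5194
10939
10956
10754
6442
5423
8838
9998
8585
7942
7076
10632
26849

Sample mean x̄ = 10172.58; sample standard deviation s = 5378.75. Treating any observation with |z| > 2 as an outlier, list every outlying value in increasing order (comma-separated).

Cutoffs at x̄ ± 2s: 10172.58 ± 2·5378.75 = [-584.92, 20930.08].
21402: z = 2.09, |z| > 2 → outlier.
26849: z = 3.10, |z| > 2 → outlier.
Every other value lies within [-584.92, 20930.08].

21402, 26849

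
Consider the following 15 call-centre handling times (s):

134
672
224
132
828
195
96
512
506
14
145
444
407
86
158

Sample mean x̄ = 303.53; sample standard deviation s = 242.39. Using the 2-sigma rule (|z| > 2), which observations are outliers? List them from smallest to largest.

828

Cutoffs at x̄ ± 2s: 303.53 ± 2·242.39 = [-181.25, 788.31].
828: z = 2.16, |z| > 2 → outlier.
Every other value lies within [-181.25, 788.31].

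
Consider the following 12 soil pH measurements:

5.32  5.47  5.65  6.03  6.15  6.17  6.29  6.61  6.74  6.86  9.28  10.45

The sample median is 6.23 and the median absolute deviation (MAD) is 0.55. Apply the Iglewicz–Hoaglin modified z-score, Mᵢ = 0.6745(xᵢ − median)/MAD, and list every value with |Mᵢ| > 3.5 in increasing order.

9.28, 10.45

|Mᵢ| > 3.5 ⇔ |xᵢ − 6.23| > 3.5·0.55/0.6745 = 2.85.
So outliers lie outside [3.38, 9.08].
9.28: M = 3.74 → outlier.
10.45: M = 5.18 → outlier.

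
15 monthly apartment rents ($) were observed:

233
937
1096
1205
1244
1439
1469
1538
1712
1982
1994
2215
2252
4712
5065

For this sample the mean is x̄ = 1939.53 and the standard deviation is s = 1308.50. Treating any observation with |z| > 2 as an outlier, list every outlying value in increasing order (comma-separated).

4712, 5065

Cutoffs at x̄ ± 2s: 1939.53 ± 2·1308.50 = [-677.47, 4556.53].
4712: z = 2.12, |z| > 2 → outlier.
5065: z = 2.39, |z| > 2 → outlier.
Every other value lies within [-677.47, 4556.53].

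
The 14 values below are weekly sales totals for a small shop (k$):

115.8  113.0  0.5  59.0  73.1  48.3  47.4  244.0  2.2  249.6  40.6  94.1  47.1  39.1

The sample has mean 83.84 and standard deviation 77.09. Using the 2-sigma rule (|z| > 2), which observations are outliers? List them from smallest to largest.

Cutoffs at x̄ ± 2s: 83.84 ± 2·77.09 = [-70.34, 238.02].
244.0: z = 2.08, |z| > 2 → outlier.
249.6: z = 2.15, |z| > 2 → outlier.
Every other value lies within [-70.34, 238.02].

244.0, 249.6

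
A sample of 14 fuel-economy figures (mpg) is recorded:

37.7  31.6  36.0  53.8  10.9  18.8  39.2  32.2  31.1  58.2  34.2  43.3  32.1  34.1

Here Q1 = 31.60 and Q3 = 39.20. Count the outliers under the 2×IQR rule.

2

IQR = 7.60; fences at 31.60 − 15.20 = 16.40 and 39.20 + 15.20 = 54.40.
Outside the cutoffs: 10.9, 58.2.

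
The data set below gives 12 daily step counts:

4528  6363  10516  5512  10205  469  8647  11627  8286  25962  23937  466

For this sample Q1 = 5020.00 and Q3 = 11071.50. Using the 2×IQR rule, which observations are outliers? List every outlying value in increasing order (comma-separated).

23937, 25962

IQR = Q3 − Q1 = 11071.50 − 5020.00 = 6051.50.
Lower fence = Q1 − 2·IQR = 5020.00 − 12103.00 = -7083.00.
Upper fence = Q3 + 2·IQR = 11071.50 + 12103.00 = 23174.50.
23937 > 23174.50 → outlier.
25962 > 23174.50 → outlier.
All remaining values lie within [-7083.00, 23174.50].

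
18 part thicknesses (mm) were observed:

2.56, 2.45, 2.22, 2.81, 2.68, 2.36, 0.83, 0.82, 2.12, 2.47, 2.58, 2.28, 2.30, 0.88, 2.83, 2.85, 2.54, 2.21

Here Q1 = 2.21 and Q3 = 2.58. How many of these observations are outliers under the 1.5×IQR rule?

3

IQR = 0.37; fences at 2.21 − 0.555 = 1.655 and 2.58 + 0.555 = 3.135.
Outside the cutoffs: 0.82, 0.83, 0.88.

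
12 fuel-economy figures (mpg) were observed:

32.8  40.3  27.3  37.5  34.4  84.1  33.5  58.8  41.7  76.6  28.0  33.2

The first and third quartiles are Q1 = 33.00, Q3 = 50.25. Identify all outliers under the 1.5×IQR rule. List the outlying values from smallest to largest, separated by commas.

76.6, 84.1

IQR = Q3 − Q1 = 50.25 − 33.00 = 17.25.
Lower fence = Q1 − 1.5·IQR = 33.00 − 25.875 = 7.125.
Upper fence = Q3 + 1.5·IQR = 50.25 + 25.875 = 76.125.
76.6 > 76.125 → outlier.
84.1 > 76.125 → outlier.
All remaining values lie within [7.125, 76.125].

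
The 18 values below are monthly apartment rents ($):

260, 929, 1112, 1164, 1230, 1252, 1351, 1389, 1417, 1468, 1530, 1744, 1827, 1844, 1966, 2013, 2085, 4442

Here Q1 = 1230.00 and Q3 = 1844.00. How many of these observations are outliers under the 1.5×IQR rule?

IQR = 614.00; fences at 1230.00 − 921.00 = 309.00 and 1844.00 + 921.00 = 2765.00.
Outside the cutoffs: 260, 4442.

2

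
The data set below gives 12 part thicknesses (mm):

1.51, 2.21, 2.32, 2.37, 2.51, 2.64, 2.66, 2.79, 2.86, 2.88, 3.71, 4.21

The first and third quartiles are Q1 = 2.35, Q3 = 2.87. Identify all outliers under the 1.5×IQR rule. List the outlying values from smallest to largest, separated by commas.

1.51, 3.71, 4.21

IQR = Q3 − Q1 = 2.87 − 2.35 = 0.52.
Lower fence = Q1 − 1.5·IQR = 2.35 − 0.78 = 1.57.
Upper fence = Q3 + 1.5·IQR = 2.87 + 0.78 = 3.65.
1.51 < 1.57 → outlier.
3.71 > 3.65 → outlier.
4.21 > 3.65 → outlier.
All remaining values lie within [1.57, 3.65].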